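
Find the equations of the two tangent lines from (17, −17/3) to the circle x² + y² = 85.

7x + 6y = 85 and 2x − 9y = 85

Write the tangent as mx − y + (−17/3 − m·(17)) = 0 and set its distance from the centre to √85:
[m·(−17) − (17/3)]² = 85(m² + 1)
54m² + 51m − 14 = 0, so m = −7/6 or m = 2/9.
Through (17, −17/3) these give 7x + 6y = 85 and 2x − 9y = 85.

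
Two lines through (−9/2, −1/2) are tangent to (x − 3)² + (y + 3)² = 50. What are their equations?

Write the tangent as mx − y + (−1/2 − m·(−9/2)) = 0 and set its distance from the centre to 5√2:
[m·(15/2) − (−5/2)]² = 50(m² + 1)
m² + 6m − 7 = 0, so m = −7 or m = 1.
With m = −7: 7x + y = −32. With m = 1: x − y = −4.

7x + y = −32 and x − y = −4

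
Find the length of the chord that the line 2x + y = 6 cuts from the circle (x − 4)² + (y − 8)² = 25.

2√5

From the line, y = −2x + 6. Substituting:
5x² − 5 = 0  ⟹  x² − 1 = 0
x = 1 or x = −1, giving (1, 4) and (−1, 8).
|(1, 4) − (−1, 8)| = √((2)² + (−4)²) = 2√5.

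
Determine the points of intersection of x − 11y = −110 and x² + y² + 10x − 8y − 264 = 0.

From the line, y = (110 + x)/11. Substituting:
122x² + 1342x − 29524 = 0  ⟹  x² + 11x − 242 = 0
x = 11 or x = −22, giving (11, 11) and (−22, 8).

(−22, 8) and (11, 11)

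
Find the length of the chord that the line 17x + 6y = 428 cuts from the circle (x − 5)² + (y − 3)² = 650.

Centre (5, 3), r² = 650. Perpendicular distance d from centre to line = |−325| / √325 = 325/√325.
Chord = 2√(r² − d²) = 2·√(325) = 10√13.

10√13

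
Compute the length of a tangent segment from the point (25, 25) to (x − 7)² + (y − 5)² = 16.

With centre O = (7, 5), |OP|² = 724 and r² = 16.
By the tangent–radius right angle, tangent length = √(|PO|² − r²) = √708 = 2√177.

2√177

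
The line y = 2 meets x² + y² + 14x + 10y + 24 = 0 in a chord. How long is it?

2

Express y = 2 and substitute into the circle:
x² + 14x + 48 = 0
x = −6 or x = −8, giving (−6, 2) and (−8, 2).
Chord length = distance between (−6, 2) and (−8, 2) = √4 = 2.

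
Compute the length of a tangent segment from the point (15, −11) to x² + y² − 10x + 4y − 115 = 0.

The centre is (5, −2) and r = 12. The square of the distance from P to the centre is 100 + 81 = 181.
By the tangent–radius right angle, tangent length = √(|PO|² − r²) = √37.

√37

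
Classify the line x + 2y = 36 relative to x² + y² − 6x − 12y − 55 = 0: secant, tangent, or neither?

secant

Substituting the line into the circle gives 5x² − 72x + 212 = 0.
Δ = 5184 − 4240 = 944.
Two real roots: the line is a secant.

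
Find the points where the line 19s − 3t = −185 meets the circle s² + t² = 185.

(−11, −8) and (−8, 11)

Substitute t = (185 + 19s)/3:
370s² + 7030s + 32560 = 0  ⟹  s² + 19s + 88 = 0
s = −8 or s = −11, giving (−8, 11) and (−11, −8).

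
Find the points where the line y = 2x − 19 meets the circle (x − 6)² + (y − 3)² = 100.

(6, −7) and (14, 9)

Express y = 2x − 19 and substitute into the circle:
5x² − 100x + 420 = 0  ⟹  x² − 20x + 84 = 0
x = 14 or x = 6, giving (14, 9) and (6, −7).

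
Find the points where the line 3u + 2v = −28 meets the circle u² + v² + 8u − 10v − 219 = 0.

(−18, 13) and (−2, −11)

Substitute v = (−28 − 3u)/2:
13u² + 260u + 468 = 0  ⟹  u² + 20u + 36 = 0
u = −2 or u = −18, giving (−2, −11) and (−18, 13).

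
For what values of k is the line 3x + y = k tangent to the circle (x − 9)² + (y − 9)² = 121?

For a tangent, require d(centre, line) = r = 11.
|3·9 + 1·9 − k| / √10 = 11
|k − (36)| = 11√10.

k = 36 ± 11√10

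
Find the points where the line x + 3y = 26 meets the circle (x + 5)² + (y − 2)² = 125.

(−10, 12) and (5, 7)

From the line, y = (26 − x)/3. Substituting:
10x² + 50x − 500 = 0  ⟹  x² + 5x − 50 = 0
x = 5 or x = −10, giving (5, 7) and (−10, 12).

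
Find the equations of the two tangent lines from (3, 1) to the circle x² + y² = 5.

2x − y = 5 and x + 2y = 5

Write the tangent as mx − y + (1 − m·(3)) = 0 and set its distance from the centre to √5:
(−3m − (−1))² = 5(m² + 1)
2m² − 3m − 2 = 0, so m = 2 or m = −1/2.
With m = 2: 2x − y = 5. With m = −1/2: x + 2y = 5.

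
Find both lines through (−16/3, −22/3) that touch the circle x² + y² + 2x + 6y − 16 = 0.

Write the tangent as mx − y + (−22/3 − m·(−16/3)) = 0 and set its distance from the centre to √26:
(13/3m − (13/3))² = 26(m² + 1)
5m² + 26m + 5 = 0, so m = −1/5 or m = −5.
With m = −1/5: x + 5y = −42. With m = −5: 5x + y = −34.

x + 5y = −42 and 5x + y = −34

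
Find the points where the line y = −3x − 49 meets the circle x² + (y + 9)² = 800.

(−20, 11) and (−4, −37)

Substitute y = −3x − 49:
10x² + 240x + 800 = 0  ⟹  x² + 24x + 80 = 0
x = −4 or x = −20, giving (−4, −37) and (−20, 11).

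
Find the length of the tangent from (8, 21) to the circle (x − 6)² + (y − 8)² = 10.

√163

With centre O = (6, 8), |OP|² = 173 and r² = 10.
By the tangent–radius right angle, tangent length = √(|PO|² − r²) = √163.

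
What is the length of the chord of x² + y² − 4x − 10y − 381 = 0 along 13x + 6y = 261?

2√205

Centre (2, 5), r² = 410. Perpendicular distance d from centre to line = |−205| / √205 = 205/√205.
Half the chord is √(r² − d²) = √(205), so the full chord is 2√205.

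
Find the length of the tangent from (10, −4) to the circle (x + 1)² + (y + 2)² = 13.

4√7

With centre O = (−1, −2), |OP|² = 125 and r² = 13.
The tangent meets the radius at right angles, so tangent² = |PO|² − r² = 125 − 13 = 112.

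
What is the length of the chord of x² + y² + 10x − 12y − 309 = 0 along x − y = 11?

The distance from (−5, 6) to the line is 22/√2, and r² = 370.
Half the chord is √(r² − d²) = √(128), so the full chord is 16√2.

16√2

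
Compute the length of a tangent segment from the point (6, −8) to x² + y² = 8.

2√23

Centre (0, 0), r² = 8. |PO|² = (6)² + (−8)² = 100.
Power of the point: PT² = |PO|² − r² = 92, so PT = 2√23.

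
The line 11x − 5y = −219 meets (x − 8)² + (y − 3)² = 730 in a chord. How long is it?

Centre (8, 3), r² = 730. Perpendicular distance d from centre to line = |292| / √146 = 292/√146.
Half the chord is √(r² − d²) = √(146), so the full chord is 2√146.

2√146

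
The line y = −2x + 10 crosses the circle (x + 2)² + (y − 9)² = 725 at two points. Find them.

(−12, 34) and (12, −14)

From the line, y = −2x + 10. Substituting:
5x² − 720 = 0  ⟹  x² − 144 = 0
x = 12 or x = −12, giving (12, −14) and (−12, 34).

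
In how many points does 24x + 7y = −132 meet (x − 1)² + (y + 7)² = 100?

2

Centre (1, −7), r² = 100. Distance² from centre to line = (107)²/625 = 11449/625.
Since d² < r², the line cuts the circle twice.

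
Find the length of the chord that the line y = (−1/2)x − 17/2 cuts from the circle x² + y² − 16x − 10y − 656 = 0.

20√5

The distance from (8, 5) to the line is 35/√5, and r² = 745.
Half the chord is √(r² − d²) = √(500), so the full chord is 20√5.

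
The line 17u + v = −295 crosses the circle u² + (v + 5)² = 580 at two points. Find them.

(−18, 11) and (−16, −23)

Express v = −17u − 295 and substitute into the circle:
290u² + 9860u + 83520 = 0  ⟹  u² + 34u + 288 = 0
u = −16 or u = −18, giving (−16, −23) and (−18, 11).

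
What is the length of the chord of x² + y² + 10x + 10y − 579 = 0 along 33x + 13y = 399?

√1258

Centre (−5, −5), r² = 629. Perpendicular distance d from centre to line = |−629| / √1258 = 629/√1258.
Half the chord is √(r² − d²) = √(629/2), so the full chord is √1258.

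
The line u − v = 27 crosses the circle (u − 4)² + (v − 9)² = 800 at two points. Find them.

Express v = u − 27 and substitute into the circle:
2u² − 80u + 512 = 0  ⟹  u² − 40u + 256 = 0
u = 32 or u = 8, giving (32, 5) and (8, −19).

(8, −19) and (32, 5)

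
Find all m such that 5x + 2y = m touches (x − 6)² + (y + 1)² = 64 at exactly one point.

For a tangent, require d(centre, line) = r = 8.
|5·6 + 2·(−1) − m| / √29 = 8
|m − (28)| = 8√29.

m = 28 ± 8√29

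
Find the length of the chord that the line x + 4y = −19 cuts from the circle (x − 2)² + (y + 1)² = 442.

10√17

Centre (2, −1), r² = 442. Perpendicular distance d from centre to line = |17| / √17 = 17/√17.
Chord = 2√(r² − d²) = 2·√(425) = 10√17.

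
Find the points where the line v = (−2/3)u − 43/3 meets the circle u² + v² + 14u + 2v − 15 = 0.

(−14, −5) and (−8, −9)

Express v = (−43 − 2u)/3 and substitute into the circle:
13u² + 286u + 1456 = 0  ⟹  u² + 22u + 112 = 0
u = −8 or u = −14, giving (−8, −9) and (−14, −5).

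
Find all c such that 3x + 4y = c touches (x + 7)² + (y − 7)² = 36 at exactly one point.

The line touches the circle iff its distance from (−7, 7) is 6:
|3·(−7) + 4·7 − c| / √25 = 6
|c − (7)| = 6·5, so c = 37 or c = −23.

c = −23 or c = 37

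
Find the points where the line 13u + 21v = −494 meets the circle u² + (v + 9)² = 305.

(−17, −13) and (4, −26)

Substitute v = (−494 − 13u)/21:
610u² + 7930u − 41480 = 0  ⟹  u² + 13u − 68 = 0
u = 4 or u = −17, giving (4, −26) and (−17, −13).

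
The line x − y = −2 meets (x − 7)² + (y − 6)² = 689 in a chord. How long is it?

The distance from (7, 6) to the line is 3/√2, and r² = 689.
Chord = 2√(r² − d²) = 2·√(1369/2) = 37√2.

37√2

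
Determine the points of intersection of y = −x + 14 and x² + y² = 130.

Express y = −x + 14 and substitute into the circle:
2x² − 28x + 66 = 0  ⟹  x² − 14x + 33 = 0
x = 11 or x = 3, giving (11, 3) and (3, 11).

(3, 11) and (11, 3)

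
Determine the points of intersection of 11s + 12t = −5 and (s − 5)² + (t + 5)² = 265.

(−7, 6) and (17, −16)

Substitute t = (−5 − 11s)/12:
265s² − 2650s − 31535 = 0  ⟹  s² − 10s − 119 = 0
s = 17 or s = −7, giving (17, −16) and (−7, 6).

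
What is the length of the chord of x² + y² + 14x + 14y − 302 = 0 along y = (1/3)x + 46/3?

Centre (−7, −7), r² = 400. Perpendicular distance d from centre to line = |60| / √10 = 60/√10.
Chord = 2√(r² − d²) = 2·√(40) = 4√10.

4√10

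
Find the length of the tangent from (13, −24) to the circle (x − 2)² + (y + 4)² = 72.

Centre (2, −4), r² = 72. |PO|² = (11)² + (−20)² = 521.
By the tangent–radius right angle, tangent length = √(|PO|² − r²) = √449.

√449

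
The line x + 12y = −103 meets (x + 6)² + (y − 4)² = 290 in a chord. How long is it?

2√145

Express y = (−103 − x)/12 and substitute into the circle:
145x² + 2030x − 13775 = 0  ⟹  x² + 14x − 95 = 0
x = 5 or x = −19, giving (5, −9) and (−19, −7).
Chord length = distance between (5, −9) and (−19, −7) = √580 = 2√145.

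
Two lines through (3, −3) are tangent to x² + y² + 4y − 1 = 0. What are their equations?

Write the tangent as mx − y + (−3 − m·(3)) = 0 and set its distance from the centre to √5:
[m·(−3) − (1)]² = 5(m² + 1)
2m² + 3m − 2 = 0, so m = 1/2 or m = −2.
Through (3, −3) these give x − 2y = 9 and 2x + y = 3.

x − 2y = 9 and 2x + y = 3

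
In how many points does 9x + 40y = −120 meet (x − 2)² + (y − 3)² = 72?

2

Centre (2, 3), r² = 72. Distance² from centre to line = (258)²/1681 = 66564/1681.
Since d² < r², the line cuts the circle twice.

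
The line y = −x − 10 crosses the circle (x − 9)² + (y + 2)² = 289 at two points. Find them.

(−8, −2) and (9, −19)

Express y = −x − 10 and substitute into the circle:
2x² − 2x − 144 = 0  ⟹  x² − x − 72 = 0
x = 9 or x = −8, giving (9, −19) and (−8, −2).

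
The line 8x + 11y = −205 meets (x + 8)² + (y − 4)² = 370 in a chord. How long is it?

Express y = (−205 − 8x)/11 and substitute into the circle:
185x² + 5920x + 24975 = 0  ⟹  x² + 32x + 135 = 0
x = −5 or x = −27, giving (−5, −15) and (−27, 1).
Chord length = distance between (−5, −15) and (−27, 1) = √740 = 2√185.

2√185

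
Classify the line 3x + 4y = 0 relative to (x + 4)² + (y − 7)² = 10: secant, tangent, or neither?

Substituting the line into the circle gives 25x² + 296x + 880 = 0.
Δ = 87616 − 88000 = −384.
No real roots: the line does not meet the circle.

neither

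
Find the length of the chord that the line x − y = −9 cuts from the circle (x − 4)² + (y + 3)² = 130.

Substitute y = x + 9:
2x² + 16x + 30 = 0  ⟹  x² + 8x + 15 = 0
x = −3 or x = −5, giving (−3, 6) and (−5, 4).
Chord length = distance between (−3, 6) and (−5, 4) = √8 = 2√2.

2√2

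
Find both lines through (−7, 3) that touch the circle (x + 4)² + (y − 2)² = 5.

Let a tangent through (−7, 3) have slope m. Its distance from (−4, 2) must equal √5:
(3m − (−1))² = 5(m² + 1)
2m² + 3m − 2 = 0, so m = −2 or m = 1/2.
With m = −2: 2x + y = −11. With m = 1/2: x − 2y = −13.

2x + y = −11 and x − 2y = −13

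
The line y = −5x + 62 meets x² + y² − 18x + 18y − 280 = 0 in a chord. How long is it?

8√26

Substitute y = −5x + 62:
26x² − 728x + 4680 = 0  ⟹  x² − 28x + 180 = 0
x = 18 or x = 10, giving (18, −28) and (10, 12).
Chord length = distance between (18, −28) and (10, 12) = √1664 = 8√26.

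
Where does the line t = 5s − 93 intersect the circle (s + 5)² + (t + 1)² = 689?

(15, −18) and (20, 7)

Substitute t = 5s − 93:
26s² − 910s + 7800 = 0  ⟹  s² − 35s + 300 = 0
s = 20 or s = 15, giving (20, 7) and (15, −18).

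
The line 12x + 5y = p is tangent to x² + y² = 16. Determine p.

p = −52 or p = 52

The line touches the circle iff its distance from (0, 0) is 4:
|12·0 + 5·0 − p| / √169 = 4
|p| = 4·13, so p = 52 or p = −52.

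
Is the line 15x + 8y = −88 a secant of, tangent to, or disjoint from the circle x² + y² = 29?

Substituting the line into the circle gives 289x² + 2640x + 5888 = 0.
Δ = 6969600 − 6806528 = 163072.
Two real roots: the line is a secant.

secant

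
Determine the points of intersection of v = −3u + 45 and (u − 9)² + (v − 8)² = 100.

(9, 18) and (15, 0)

Express v = −3u + 45 and substitute into the circle:
10u² − 240u + 1350 = 0  ⟹  u² − 24u + 135 = 0
u = 15 or u = 9, giving (15, 0) and (9, 18).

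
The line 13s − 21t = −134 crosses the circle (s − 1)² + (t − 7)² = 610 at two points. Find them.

(−20, −6) and (22, 20)

From the line, t = (134 + 13s)/21. Substituting:
610s² − 1220s − 268400 = 0  ⟹  s² − 2s − 440 = 0
s = 22 or s = −20, giving (22, 20) and (−20, −6).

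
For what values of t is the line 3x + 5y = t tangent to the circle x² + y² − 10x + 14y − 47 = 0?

Tangency holds when the distance from the centre (5, −7) to the line equals the radius 11:
|3·5 + 5·(−7) − t| / √34 = 11
|t − (−20)| = 11√34.

t = −20 ± 11√34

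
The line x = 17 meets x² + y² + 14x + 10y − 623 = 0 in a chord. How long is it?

22

Centre (−7, −5), r² = 697. Perpendicular distance d from centre to line = |−24| / √1 = 24.
Half the chord is √(r² − d²) = √(121), so the full chord is 22.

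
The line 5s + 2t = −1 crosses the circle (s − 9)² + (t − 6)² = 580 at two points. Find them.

(−9, 22) and (7, −18)

Substitute t = (−1 − 5s)/2:
29s² + 58s − 1827 = 0  ⟹  s² + 2s − 63 = 0
s = 7 or s = −9, giving (7, −18) and (−9, 22).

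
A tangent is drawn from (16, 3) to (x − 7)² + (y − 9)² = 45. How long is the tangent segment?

With centre O = (7, 9), |OP|² = 117 and r² = 45.
The tangent meets the radius at right angles, so tangent² = |PO|² − r² = 117 − 45 = 72.

6√2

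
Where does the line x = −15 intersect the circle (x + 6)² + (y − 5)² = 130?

The line gives x = −15. Substituting into the circle:
y² − 10y − 24 = 0
y = 12 or y = −2, giving (−15, 12) and (−15, −2).

(−15, −2) and (−15, 12)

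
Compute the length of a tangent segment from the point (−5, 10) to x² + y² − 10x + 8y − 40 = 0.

With centre O = (5, −4), |OP|² = 296 and r² = 81.
Power of the point: PT² = |PO|² − r² = 215, so PT = √215.

√215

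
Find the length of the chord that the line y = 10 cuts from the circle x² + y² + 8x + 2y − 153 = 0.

14

The distance from (−4, −1) to the line is 11, and r² = 170.
Half the chord is √(r² − d²) = √(49), so the full chord is 14.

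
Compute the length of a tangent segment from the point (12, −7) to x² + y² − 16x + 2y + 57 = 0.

2√11

Centre (8, −1), r² = 8. |PO|² = (4)² + (−6)² = 52.
The tangent meets the radius at right angles, so tangent² = |PO|² − r² = 52 − 8 = 44.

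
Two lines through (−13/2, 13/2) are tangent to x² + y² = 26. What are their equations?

Write the tangent as mx − y + (13/2 − m·(−13/2)) = 0 and set its distance from the centre to √26:
[m·(13/2) − (−13/2)]² = 26(m² + 1)
5m² + 26m + 5 = 0, so m = −1/5 or m = −5.
With m = −1/5: x + 5y = 26. With m = −5: 5x + y = −26.

x + 5y = 26 and 5x + y = −26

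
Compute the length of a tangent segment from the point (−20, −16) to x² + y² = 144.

Centre (0, 0), r² = 144. |PO|² = (−20)² + (−16)² = 656.
The tangent meets the radius at right angles, so tangent² = |PO|² − r² = 656 − 144 = 512.

16√2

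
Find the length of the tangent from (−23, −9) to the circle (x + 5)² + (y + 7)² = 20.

2√77

Centre (−5, −7), r² = 20. |PO|² = (−18)² + (−2)² = 328.
The tangent meets the radius at right angles, so tangent² = |PO|² − r² = 328 − 20 = 308.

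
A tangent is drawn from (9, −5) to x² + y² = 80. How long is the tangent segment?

The centre is (0, 0) and r = 4√5. The square of the distance from P to the centre is 81 + 25 = 106.
By the tangent–radius right angle, tangent length = √(|PO|² − r²) = √26.

√26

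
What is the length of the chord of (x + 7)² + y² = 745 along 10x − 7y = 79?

4√149

Centre (−7, 0), r² = 745. Perpendicular distance d from centre to line = |−149| / √149 = 149/√149.
Half the chord is √(r² − d²) = √(596), so the full chord is 4√149.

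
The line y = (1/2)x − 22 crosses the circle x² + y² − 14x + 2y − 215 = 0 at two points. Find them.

Express y = (−44 + x)/2 and substitute into the circle:
5x² − 140x + 900 = 0  ⟹  x² − 28x + 180 = 0
x = 18 or x = 10, giving (18, −13) and (10, −17).

(10, −17) and (18, −13)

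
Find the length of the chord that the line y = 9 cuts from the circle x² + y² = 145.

The distance from (0, 0) to the line is 9, and r² = 145.
Half the chord is √(r² − d²) = √(64), so the full chord is 16.

16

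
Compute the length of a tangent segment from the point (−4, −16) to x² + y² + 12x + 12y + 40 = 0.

6√2

Centre (−6, −6), r² = 32. |PO|² = (2)² + (−10)² = 104.
Power of the point: PT² = |PO|² − r² = 72, so PT = 6√2.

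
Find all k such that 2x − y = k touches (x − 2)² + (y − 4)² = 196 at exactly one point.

k = ±14√5

Tangency holds when the distance from the centre (2, 4) to the line equals the radius 14:
|2·2 − 1·4 − k| / √5 = 14
|k| = 14√5.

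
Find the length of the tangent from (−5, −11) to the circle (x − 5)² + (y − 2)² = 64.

Centre (5, 2), r² = 64. |PO|² = (−10)² + (−13)² = 269.
The tangent meets the radius at right angles, so tangent² = |PO|² − r² = 269 − 64 = 205.

√205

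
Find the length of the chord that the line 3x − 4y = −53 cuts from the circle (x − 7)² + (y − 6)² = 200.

20

From the line, y = (53 + 3x)/4. Substituting:
25x² − 50x − 1575 = 0  ⟹  x² − 2x − 63 = 0
x = 9 or x = −7, giving (9, 20) and (−7, 8).
|(9, 20) − (−7, 8)| = √((16)² + (12)²) = 20.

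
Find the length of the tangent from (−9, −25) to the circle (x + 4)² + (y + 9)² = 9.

The centre is (−4, −9) and r = 3. The square of the distance from P to the centre is 25 + 256 = 281.
By the tangent–radius right angle, tangent length = √(|PO|² − r²) = √272 = 4√17.

4√17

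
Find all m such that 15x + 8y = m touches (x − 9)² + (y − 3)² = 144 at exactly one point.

The line touches the circle iff its distance from (9, 3) is 12:
|15·9 + 8·3 − m| / √289 = 12
|m − (159)| = 12·17, so m = 363 or m = −45.

m = −45 or m = 363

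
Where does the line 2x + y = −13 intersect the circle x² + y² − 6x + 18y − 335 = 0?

(−10, 7) and (8, −29)

From the line, y = −2x − 13. Substituting:
5x² + 10x − 400 = 0  ⟹  x² + 2x − 80 = 0
x = 8 or x = −10, giving (8, −29) and (−10, 7).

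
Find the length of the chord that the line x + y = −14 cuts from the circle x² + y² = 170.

12√2

Centre (0, 0), r² = 170. Perpendicular distance d from centre to line = |14| / √2 = 14/√2.
Half the chord is √(r² − d²) = √(72), so the full chord is 12√2.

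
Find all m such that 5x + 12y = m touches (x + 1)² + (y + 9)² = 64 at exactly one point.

m = −217 or m = −9

For a tangent, require d(centre, line) = r = 8.
|5·(−1) + 12·(−9) − m| / √169 = 8
|m − (−113)| = 8·13, so m = −9 or m = −217.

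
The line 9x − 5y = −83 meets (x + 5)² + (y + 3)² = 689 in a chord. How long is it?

From the line, y = (83 + 9x)/5. Substituting:
106x² + 2014x − 6996 = 0  ⟹  x² + 19x − 66 = 0
x = 3 or x = −22, giving (3, 22) and (−22, −23).
Chord length = distance between (3, 22) and (−22, −23) = √2650 = 5√106.

5√106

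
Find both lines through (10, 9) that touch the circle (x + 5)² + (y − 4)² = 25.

Let a tangent through (10, 9) have slope m. Its distance from (−5, 4) must equal 5:
[m·(−15) − (−5)]² = 25(m² + 1)
4m² − 3m = 0, so m = 0 or m = 3/4.
With m = 0: y = 9. With m = 3/4: 3x − 4y = −6.

y = 9 and 3x − 4y = −6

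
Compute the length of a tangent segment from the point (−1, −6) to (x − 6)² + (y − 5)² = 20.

5√6

With centre O = (6, 5), |OP|² = 170 and r² = 20.
The tangent meets the radius at right angles, so tangent² = |PO|² − r² = 170 − 20 = 150.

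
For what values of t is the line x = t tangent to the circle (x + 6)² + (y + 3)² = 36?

Tangency holds when the distance from the centre (−6, −3) to the line equals the radius 6:
|1·(−6) + 0·(−3) − t| / √1 = 6
|t − (−6)| = 6, so t = 0 or t = −12.

t = −12 or t = 0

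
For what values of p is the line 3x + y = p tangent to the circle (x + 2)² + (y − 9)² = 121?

Tangency holds when the distance from the centre (−2, 9) to the line equals the radius 11:
|3·(−2) + 1·9 − p| / √10 = 11
|p − (3)| = 11√10.

p = 3 ± 11√10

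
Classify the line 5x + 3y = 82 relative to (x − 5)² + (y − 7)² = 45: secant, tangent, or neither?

Substituting the line into the circle gives 34x² − 700x + 3541 = 0.
Discriminant = (−700)² − 4·34·(3541) = 8424 > 0.
Two real roots: the line is a secant.

secant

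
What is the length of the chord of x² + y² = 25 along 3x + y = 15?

Express y = −3x + 15 and substitute into the circle:
10x² − 90x + 200 = 0  ⟹  x² − 9x + 20 = 0
x = 5 or x = 4, giving (5, 0) and (4, 3).
Chord length = distance between (5, 0) and (4, 3) = √10 = √10.

√10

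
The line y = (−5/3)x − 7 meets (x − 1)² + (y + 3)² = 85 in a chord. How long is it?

The distance from (1, −3) to the line is 17/√34, and r² = 85.
Half the chord is √(r² − d²) = √(153/2), so the full chord is 3√34.

3√34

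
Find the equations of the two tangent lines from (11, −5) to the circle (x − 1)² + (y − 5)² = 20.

x + 2y = 1 and 2x + y = 17

Let a tangent through (11, −5) have slope m. Its distance from (1, 5) must equal 2√5:
(−10m − (10))² = 20(m² + 1)
2m² + 5m + 2 = 0, so m = −1/2 or m = −2.
Through (11, −5) these give x + 2y = 1 and 2x + y = 17.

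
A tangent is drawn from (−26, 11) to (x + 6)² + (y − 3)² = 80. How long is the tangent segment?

8√6

Centre (−6, 3), r² = 80. |PO|² = (−20)² + (8)² = 464.
The tangent meets the radius at right angles, so tangent² = |PO|² − r² = 464 − 80 = 384.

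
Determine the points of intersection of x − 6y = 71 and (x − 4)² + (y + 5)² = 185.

(−7, −13) and (17, −9)

From the line, y = (−71 + x)/6. Substituting:
37x² − 370x − 4403 = 0  ⟹  x² − 10x − 119 = 0
x = 17 or x = −7, giving (17, −9) and (−7, −13).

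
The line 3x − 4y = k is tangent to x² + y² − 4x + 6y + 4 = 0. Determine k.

Tangency holds when the distance from the centre (2, −3) to the line equals the radius 3:
|3·2 − 4·(−3) − k| / √25 = 3
|k − (18)| = 3·5, so k = 33 or k = 3.

k = 3 or k = 33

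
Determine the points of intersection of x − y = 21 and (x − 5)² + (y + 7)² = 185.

(1, −20) and (18, −3)

Substitute y = x − 21:
2x² − 38x + 36 = 0  ⟹  x² − 19x + 18 = 0
x = 18 or x = 1, giving (18, −3) and (1, −20).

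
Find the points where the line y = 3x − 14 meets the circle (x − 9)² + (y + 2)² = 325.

Substitute y = 3x − 14:
10x² − 90x − 100 = 0  ⟹  x² − 9x − 10 = 0
x = 10 or x = −1, giving (10, 16) and (−1, −17).

(−1, −17) and (10, 16)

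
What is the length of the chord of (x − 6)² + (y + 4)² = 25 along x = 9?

The line gives x = 9. Substituting into the circle:
y² + 8y = 0
y = 0 or y = −8, giving (9, 0) and (9, −8).
Chord length = distance between (9, 0) and (9, −8) = √64 = 8.

8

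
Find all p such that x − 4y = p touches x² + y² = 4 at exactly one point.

The line touches the circle iff its distance from (0, 0) is 2:
|1·0 − 4·0 − p| / √17 = 2
|p| = 2√17.

p = ±2√17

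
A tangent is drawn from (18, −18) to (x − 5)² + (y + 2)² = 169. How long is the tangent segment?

16

The centre is (5, −2) and r = 13. The square of the distance from P to the centre is 169 + 256 = 425.
The tangent meets the radius at right angles, so tangent² = |PO|² − r² = 425 − 169 = 256.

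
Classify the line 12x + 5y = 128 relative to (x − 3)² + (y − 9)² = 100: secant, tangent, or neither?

Substituting the line into the circle gives 169x² − 2142x + 4614 = 0.
Δ = 4588164 − 3119064 = 1469100.
Two real roots: the line is a secant.

secant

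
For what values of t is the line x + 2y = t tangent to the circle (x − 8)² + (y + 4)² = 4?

The line touches the circle iff its distance from (8, −4) is 2:
|1·8 + 2·(−4) − t| / √5 = 2
|t| = 2√5.

t = ±2√5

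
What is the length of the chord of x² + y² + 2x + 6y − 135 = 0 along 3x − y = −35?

3√10

The distance from (−1, −3) to the line is 35/√10, and r² = 145.
Half the chord is √(r² − d²) = √(45/2), so the full chord is 3√10.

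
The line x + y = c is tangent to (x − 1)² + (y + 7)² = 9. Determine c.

Tangency holds when the distance from the centre (1, −7) to the line equals the radius 3:
|1·1 + 1·(−7) − c| / √2 = 3
|c − (−6)| = 3√2.

c = −6 ± 3√2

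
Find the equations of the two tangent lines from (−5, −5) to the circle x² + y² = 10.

Let a tangent through (−5, −5) have slope m. Its distance from (0, 0) must equal √10:
[m·(5) − (5)]² = 10(m² + 1)
3m² − 10m + 3 = 0, so m = 3 or m = 1/3.
With m = 3: 3x − y = −10. With m = 1/3: x − 3y = 10.

3x − y = −10 and x − 3y = 10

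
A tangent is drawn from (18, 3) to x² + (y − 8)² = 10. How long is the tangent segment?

The centre is (0, 8) and r = √10. The square of the distance from P to the centre is 324 + 25 = 349.
By the tangent–radius right angle, tangent length = √(|PO|² − r²) = √339.

√339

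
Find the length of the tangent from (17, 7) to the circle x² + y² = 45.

Centre (0, 0), r² = 45. |PO|² = (17)² + (7)² = 338.
Power of the point: PT² = |PO|² − r² = 293, so PT = √293.

√293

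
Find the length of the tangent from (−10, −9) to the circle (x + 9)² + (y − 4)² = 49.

With centre O = (−9, 4), |OP|² = 170 and r² = 49.
The tangent meets the radius at right angles, so tangent² = |PO|² − r² = 170 − 49 = 121.

11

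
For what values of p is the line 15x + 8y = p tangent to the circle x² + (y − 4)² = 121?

p = −155 or p = 219

For a tangent, require d(centre, line) = r = 11.
|15·0 + 8·4 − p| / √289 = 11
|p − (32)| = 11·17, so p = 219 or p = −155.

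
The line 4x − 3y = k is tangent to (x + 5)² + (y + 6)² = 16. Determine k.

For a tangent, require d(centre, line) = r = 4.
|4·(−5) − 3·(−6) − k| / √25 = 4
|k − (−2)| = 4·5, so k = 18 or k = −22.

k = −22 or k = 18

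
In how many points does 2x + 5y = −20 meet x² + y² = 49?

Centre (0, 0), r² = 49. Distance² from centre to line = (20)²/29 = 400/29.
Since d² < r², the line cuts the circle twice.

2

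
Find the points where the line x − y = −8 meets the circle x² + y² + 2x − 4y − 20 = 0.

(−6, 2) and (−1, 7)

Express y = x + 8 and substitute into the circle:
2x² + 14x + 12 = 0  ⟹  x² + 7x + 6 = 0
x = −1 or x = −6, giving (−1, 7) and (−6, 2).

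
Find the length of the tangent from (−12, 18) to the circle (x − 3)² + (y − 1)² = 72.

√442

The centre is (3, 1) and r = 6√2. The square of the distance from P to the centre is 225 + 289 = 514.
By the tangent–radius right angle, tangent length = √(|PO|² − r²) = √442.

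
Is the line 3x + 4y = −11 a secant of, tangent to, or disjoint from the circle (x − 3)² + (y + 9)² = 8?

Substituting the line into the circle gives 25x² − 246x + 641 = 0.
Δ = 60516 − 64100 = −3584.
No real roots: the line does not meet the circle.

disjoint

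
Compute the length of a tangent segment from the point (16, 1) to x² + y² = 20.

√237

Centre (0, 0), r² = 20. |PO|² = (16)² + (1)² = 257.
By the tangent–radius right angle, tangent length = √(|PO|² − r²) = √237.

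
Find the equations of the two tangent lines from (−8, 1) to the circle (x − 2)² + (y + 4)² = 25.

Let a tangent through (−8, 1) have slope m. Its distance from (2, −4) must equal 5:
[m·(10) − (−5)]² = 25(m² + 1)
3m² + 4m = 0, so m = 0 or m = −4/3.
Through (−8, 1) these give y = 1 and 4x + 3y = −29.

y = 1 and 4x + 3y = −29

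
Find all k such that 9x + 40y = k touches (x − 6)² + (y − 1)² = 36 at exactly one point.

The line touches the circle iff its distance from (6, 1) is 6:
|9·6 + 40·1 − k| / √1681 = 6
|k − (94)| = 6·41, so k = 340 or k = −152.

k = −152 or k = 340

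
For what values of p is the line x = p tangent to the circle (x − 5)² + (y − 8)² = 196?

p = −9 or p = 19

The line touches the circle iff its distance from (5, 8) is 14:
|1·5 + 0·8 − p| / √1 = 14
|p − (5)| = 14, so p = 19 or p = −9.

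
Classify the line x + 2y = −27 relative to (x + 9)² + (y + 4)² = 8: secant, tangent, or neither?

d² = (1·(−9) + 2·(−4) − (−27))²/5 = 20; r² = 8.
Since d² > r², the line lies outside the circle.

neither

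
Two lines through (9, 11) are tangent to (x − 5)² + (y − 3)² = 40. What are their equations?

x − 3y = −24 and 3x + y = 38

Let a tangent through (9, 11) have slope m. Its distance from (5, 3) must equal 2√10:
(−4m − (−8))² = 40(m² + 1)
3m² + 8m − 3 = 0, so m = 1/3 or m = −3.
With m = 1/3: x − 3y = −24. With m = −3: 3x + y = 38.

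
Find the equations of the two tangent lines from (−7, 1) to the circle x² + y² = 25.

4x + 3y = −25 and 3x − 4y = −25

Write the tangent as mx − y + (1 − m·(−7)) = 0 and set its distance from the centre to 5:
(7m − (−1))² = 25(m² + 1)
12m² + 7m − 12 = 0, so m = −4/3 or m = 3/4.
With m = −4/3: 4x + 3y = −25. With m = 3/4: 3x − 4y = −25.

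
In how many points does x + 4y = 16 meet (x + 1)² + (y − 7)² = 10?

Centre (−1, 7), r² = 10. Distance² from centre to line = (11)²/17 = 121/17.
Since d² < r², the line cuts the circle twice.

2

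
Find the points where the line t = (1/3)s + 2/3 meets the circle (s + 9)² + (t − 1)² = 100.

(−17, −5) and (1, 1)

Substitute t = (2 + s)/3:
10s² + 160s − 170 = 0  ⟹  s² + 16s − 17 = 0
s = 1 or s = −17, giving (1, 1) and (−17, −5).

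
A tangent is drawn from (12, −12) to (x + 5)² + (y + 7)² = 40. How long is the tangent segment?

√274

Centre (−5, −7), r² = 40. |PO|² = (17)² + (−5)² = 314.
The tangent meets the radius at right angles, so tangent² = |PO|² − r² = 314 − 40 = 274.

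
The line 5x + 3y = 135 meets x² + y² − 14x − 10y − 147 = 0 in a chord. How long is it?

Centre (7, 5), r² = 221. Perpendicular distance d from centre to line = |−85| / √34 = 85/√34.
Half the chord is √(r² − d²) = √(17/2), so the full chord is √34.

√34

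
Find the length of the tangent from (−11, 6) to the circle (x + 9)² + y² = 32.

Centre (−9, 0), r² = 32. |PO|² = (−2)² + (6)² = 40.
Power of the point: PT² = |PO|² − r² = 8, so PT = 2√2.

2√2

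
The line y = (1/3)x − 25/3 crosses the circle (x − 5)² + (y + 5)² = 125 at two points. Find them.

(−5, −10) and (16, −3)

Substitute y = (−25 + x)/3:
10x² − 110x − 800 = 0  ⟹  x² − 11x − 80 = 0
x = 16 or x = −5, giving (16, −3) and (−5, −10).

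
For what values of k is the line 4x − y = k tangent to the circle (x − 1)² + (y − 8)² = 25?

k = −4 ± 5√17

The line touches the circle iff its distance from (1, 8) is 5:
|4·1 − 1·8 − k| / √17 = 5
|k − (−4)| = 5√17.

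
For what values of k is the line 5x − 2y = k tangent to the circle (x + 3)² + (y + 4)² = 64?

k = −7 ± 8√29

Tangency holds when the distance from the centre (−3, −4) to the line equals the radius 8:
|5·(−3) − 2·(−4) − k| / √29 = 8
|k − (−7)| = 8√29.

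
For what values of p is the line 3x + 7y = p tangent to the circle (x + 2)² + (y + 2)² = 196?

p = −20 ± 14√58

Tangency holds when the distance from the centre (−2, −2) to the line equals the radius 14:
|3·(−2) + 7·(−2) − p| / √58 = 14
|p − (−20)| = 14√58.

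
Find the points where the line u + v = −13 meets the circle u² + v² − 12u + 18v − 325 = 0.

From the line, v = −u − 13. Substituting:
2u² − 4u − 390 = 0  ⟹  u² − 2u − 195 = 0
u = 15 or u = −13, giving (15, −28) and (−13, 0).

(−13, 0) and (15, −28)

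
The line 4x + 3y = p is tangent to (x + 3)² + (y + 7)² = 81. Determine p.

Tangency holds when the distance from the centre (−3, −7) to the line equals the radius 9:
|4·(−3) + 3·(−7) − p| / √25 = 9
|p − (−33)| = 9·5, so p = 12 or p = −78.

p = −78 or p = 12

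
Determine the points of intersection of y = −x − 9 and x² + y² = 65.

Express y = −x − 9 and substitute into the circle:
2x² + 18x + 16 = 0  ⟹  x² + 9x + 8 = 0
x = −1 or x = −8, giving (−1, −8) and (−8, −1).

(−8, −1) and (−1, −8)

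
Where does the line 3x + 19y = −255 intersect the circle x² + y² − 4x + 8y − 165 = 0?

Express y = (−255 − 3x)/19 and substitute into the circle:
370x² − 370x − 33300 = 0  ⟹  x² − x − 90 = 0
x = 10 or x = −9, giving (10, −15) and (−9, −12).

(−9, −12) and (10, −15)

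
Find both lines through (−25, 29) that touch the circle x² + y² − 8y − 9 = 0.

Write the tangent as mx − y + (29 − m·(−25)) = 0 and set its distance from the centre to 5:
(25m − (−25))² = 25(m² + 1)
12m² + 25m + 12 = 0, so m = −4/3 or m = −3/4.
With m = −4/3: 4x + 3y = −13. With m = −3/4: 3x + 4y = 41.

4x + 3y = −13 and 3x + 4y = 41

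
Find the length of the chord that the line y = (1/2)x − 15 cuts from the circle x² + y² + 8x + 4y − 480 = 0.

16√5

Express y = (−30 + x)/2 and substitute into the circle:
5x² − 20x − 1260 = 0  ⟹  x² − 4x − 252 = 0
x = 18 or x = −14, giving (18, −6) and (−14, −22).
Chord length = distance between (18, −6) and (−14, −22) = √1280 = 16√5.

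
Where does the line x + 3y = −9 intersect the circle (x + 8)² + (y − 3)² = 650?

(−33, 8) and (15, −8)

Express y = (−9 − x)/3 and substitute into the circle:
10x² + 180x − 4950 = 0  ⟹  x² + 18x − 495 = 0
x = 15 or x = −33, giving (15, −8) and (−33, 8).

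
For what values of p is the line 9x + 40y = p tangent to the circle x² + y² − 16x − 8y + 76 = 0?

Tangency holds when the distance from the centre (8, 4) to the line equals the radius 2:
|9·8 + 40·4 − p| / √1681 = 2
|p − (232)| = 2·41, so p = 314 or p = 150.

p = 150 or p = 314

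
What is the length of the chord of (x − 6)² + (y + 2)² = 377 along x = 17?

The line gives x = 17. Substituting into the circle:
y² + 4y − 252 = 0
y = 14 or y = −18, giving (17, 14) and (17, −18).
|(17, 14) − (17, −18)| = √((0)² + (32)²) = 32.

32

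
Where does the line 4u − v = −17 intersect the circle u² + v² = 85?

Express v = 4u + 17 and substitute into the circle:
17u² + 136u + 204 = 0  ⟹  u² + 8u + 12 = 0
u = −2 or u = −6, giving (−2, 9) and (−6, −7).

(−6, −7) and (−2, 9)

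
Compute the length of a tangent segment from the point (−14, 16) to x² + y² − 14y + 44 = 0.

With centre O = (0, 7), |OP|² = 277 and r² = 5.
The tangent meets the radius at right angles, so tangent² = |PO|² − r² = 277 − 5 = 272.

4√17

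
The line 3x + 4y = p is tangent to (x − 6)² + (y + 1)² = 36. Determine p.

The line touches the circle iff its distance from (6, −1) is 6:
|3·6 + 4·(−1) − p| / √25 = 6
|p − (14)| = 6·5, so p = 44 or p = −16.

p = −16 or p = 44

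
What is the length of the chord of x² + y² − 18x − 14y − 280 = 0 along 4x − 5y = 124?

2√41

Centre (9, 7), r² = 410. Perpendicular distance d from centre to line = |−123| / √41 = 123/√41.
Half the chord is √(r² − d²) = √(41), so the full chord is 2√41.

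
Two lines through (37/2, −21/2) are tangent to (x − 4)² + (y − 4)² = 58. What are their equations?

7x + 3y = 98 and 3x + 7y = −18

Write the tangent as mx − y + (−21/2 − m·(37/2)) = 0 and set its distance from the centre to √58:
(−29/2m − (29/2))² = 58(m² + 1)
21m² + 58m + 21 = 0, so m = −7/3 or m = −3/7.
Through (37/2, −21/2) these give 7x + 3y = 98 and 3x + 7y = −18.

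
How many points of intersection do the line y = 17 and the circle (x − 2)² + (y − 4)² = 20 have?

0

Substituting the line into the circle gives x² − 4x + 153 = 0.
Δ = 16 − 612 = −596.
No real roots: the line does not meet the circle.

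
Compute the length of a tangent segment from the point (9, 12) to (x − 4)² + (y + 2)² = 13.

Centre (4, −2), r² = 13. |PO|² = (5)² + (14)² = 221.
By the tangent–radius right angle, tangent length = √(|PO|² − r²) = √208 = 4√13.

4√13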